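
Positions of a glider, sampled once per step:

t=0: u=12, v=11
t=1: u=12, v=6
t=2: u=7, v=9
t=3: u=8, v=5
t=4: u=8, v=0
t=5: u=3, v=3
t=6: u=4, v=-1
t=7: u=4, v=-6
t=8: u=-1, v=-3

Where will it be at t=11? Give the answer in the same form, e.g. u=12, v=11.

u=-5, v=-9

Differencing gives (+0,-5), (-5,+3), (+1,-4), (+0,-5), (-5,+3), (+1,-4), (+0,-5), (-5,+3). This is the pattern (+0,-5), (-5,+3), (+1,-4) repeated.
step 9: apply (+1,-4) → u=0, v=-7
step 10: apply (+0,-5) → u=0, v=-12
step 11: apply (-5,+3) → u=-5, v=-9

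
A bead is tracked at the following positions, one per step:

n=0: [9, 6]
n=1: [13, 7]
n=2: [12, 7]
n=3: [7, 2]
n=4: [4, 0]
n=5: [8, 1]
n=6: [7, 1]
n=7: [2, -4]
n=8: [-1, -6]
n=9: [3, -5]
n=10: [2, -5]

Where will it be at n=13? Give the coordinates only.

Step-to-step displacements: [+4, +1], [-1, +0], [-5, -5], [-3, -2], [+4, +1], [-1, +0], [-5, -5], [-3, -2], [+4, +1], [-1, +0] — a repeating cycle of length 4.
step 11: apply [-5, -5] → [-3, -10]
step 12: apply [-3, -2] → [-6, -12]
step 13: apply [+4, +1] → [-2, -11]

[-2, -11]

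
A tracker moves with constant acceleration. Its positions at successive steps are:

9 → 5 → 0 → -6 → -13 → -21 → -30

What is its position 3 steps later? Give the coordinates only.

-63

Taking differences between consecutive positions: -4, -5, -6, -7, -8, -9. These grow by -1 each step.
step 7: -30 − 10 → -40
step 8: -40 − 11 → -51
step 9: -51 − 12 → -63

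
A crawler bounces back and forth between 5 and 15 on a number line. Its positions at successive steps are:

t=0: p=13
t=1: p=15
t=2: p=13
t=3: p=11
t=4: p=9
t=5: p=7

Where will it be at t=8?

The value reflects between 5 and 15, moving 2 per step.
  step 6: 7 → 5
  step 7: 5 → 7
  step 8: 7 → 9

p=9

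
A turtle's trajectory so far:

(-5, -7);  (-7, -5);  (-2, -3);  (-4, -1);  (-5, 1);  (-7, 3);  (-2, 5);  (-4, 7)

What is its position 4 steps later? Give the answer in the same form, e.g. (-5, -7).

First: cycles through -5, -7, -2, -4 every 4 steps. Step 11 lands at position 3 of the cycle → -4.
Second: linear, +2 per step → 15 at step 11.

(-4, 15)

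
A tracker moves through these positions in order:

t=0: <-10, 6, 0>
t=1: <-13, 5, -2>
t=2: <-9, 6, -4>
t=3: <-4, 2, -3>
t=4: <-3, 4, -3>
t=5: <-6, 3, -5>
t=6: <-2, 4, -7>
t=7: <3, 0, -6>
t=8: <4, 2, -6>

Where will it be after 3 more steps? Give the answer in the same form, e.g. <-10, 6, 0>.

Step-to-step displacements: <-3, -1, -2>, <+4, +1, -2>, <+5, -4, +1>, <+1, +2, +0>, <-3, -1, -2>, <+4, +1, -2>, <+5, -4, +1>, <+1, +2, +0> — a repeating cycle of length 4.
step 9: apply <-3, -1, -2> → <1, 1, -8>
step 10: apply <+4, +1, -2> → <5, 2, -10>
step 11: apply <+5, -4, +1> → <10, -2, -9>

<10, -2, -9>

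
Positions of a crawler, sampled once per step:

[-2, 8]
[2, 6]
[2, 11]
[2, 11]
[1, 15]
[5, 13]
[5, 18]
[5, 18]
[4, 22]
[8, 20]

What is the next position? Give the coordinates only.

[8, 25]

Differencing gives [+4, -2], [+0, +5], [+0, +0], [-1, +4], [+4, -2], [+0, +5], [+0, +0], [-1, +4], [+4, -2]. This is the pattern [+4, -2], [+0, +5], [+0, +0], [-1, +4] repeated.
step 10: apply [+0, +5] → [8, 25]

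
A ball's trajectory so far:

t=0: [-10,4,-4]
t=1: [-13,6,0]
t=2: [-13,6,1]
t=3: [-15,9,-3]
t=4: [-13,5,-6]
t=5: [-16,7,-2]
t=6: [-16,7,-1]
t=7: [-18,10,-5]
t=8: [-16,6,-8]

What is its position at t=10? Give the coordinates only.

Differencing gives [-3,+2,+4], [+0,+0,+1], [-2,+3,-4], [+2,-4,-3], [-3,+2,+4], [+0,+0,+1], [-2,+3,-4], [+2,-4,-3]. This is the pattern [-3,+2,+4], [+0,+0,+1], [-2,+3,-4], [+2,-4,-3] repeated.
step 9: apply [-3,+2,+4] → [-19,8,-4]
step 10: apply [+0,+0,+1] → [-19,8,-3]

[-19,8,-3]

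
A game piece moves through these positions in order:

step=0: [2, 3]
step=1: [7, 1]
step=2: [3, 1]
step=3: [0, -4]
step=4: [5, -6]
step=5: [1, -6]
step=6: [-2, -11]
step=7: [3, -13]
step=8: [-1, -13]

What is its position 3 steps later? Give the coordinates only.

Step-to-step displacements: [+5, -2], [-4, +0], [-3, -5], [+5, -2], [-4, +0], [-3, -5], [+5, -2], [-4, +0] — a repeating cycle of length 3.
step 9: apply [-3, -5] → [-4, -18]
step 10: apply [+5, -2] → [1, -20]
step 11: apply [-4, +0] → [-3, -20]

[-3, -20]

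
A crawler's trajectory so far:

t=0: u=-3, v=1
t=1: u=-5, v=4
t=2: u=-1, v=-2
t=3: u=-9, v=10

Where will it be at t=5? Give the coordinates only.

u=-25, v=34

The jumps are (-2, +3), (+4, -6), (-8, +12) — a geometric progression with ratio -2.
step 4: u=-9, v=10 + (+16, -24) → u=7, v=-14
step 5: u=7, v=-14 + (-32, +48) → u=-25, v=34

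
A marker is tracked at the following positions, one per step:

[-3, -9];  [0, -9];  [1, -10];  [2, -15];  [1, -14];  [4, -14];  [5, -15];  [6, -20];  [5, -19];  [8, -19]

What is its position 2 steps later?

Step-to-step displacements: [+3, +0], [+1, -1], [+1, -5], [-1, +1], [+3, +0], [+1, -1], [+1, -5], [-1, +1], [+3, +0] — a repeating cycle of length 4.
step 10: apply [+1, -1] → [9, -20]
step 11: apply [+1, -5] → [10, -25]

[10, -25]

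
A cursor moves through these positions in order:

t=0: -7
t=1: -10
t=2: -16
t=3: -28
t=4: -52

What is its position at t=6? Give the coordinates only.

-196

Consecutive displacements -3, -6, -12, -24 scale by a factor of 2 each step.
step 5: -52 − 48 → -100
step 6: -100 − 96 → -196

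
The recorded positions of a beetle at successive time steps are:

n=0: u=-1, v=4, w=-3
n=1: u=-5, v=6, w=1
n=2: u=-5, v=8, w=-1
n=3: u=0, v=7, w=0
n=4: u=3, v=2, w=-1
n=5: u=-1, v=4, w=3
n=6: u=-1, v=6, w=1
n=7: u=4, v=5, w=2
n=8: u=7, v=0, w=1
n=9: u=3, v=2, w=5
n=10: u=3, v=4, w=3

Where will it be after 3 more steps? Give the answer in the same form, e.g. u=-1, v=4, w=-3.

u=7, v=0, w=7

Step-to-step displacements: (-4, +2, +4), (+0, +2, -2), (+5, -1, +1), (+3, -5, -1), (-4, +2, +4), (+0, +2, -2), (+5, -1, +1), (+3, -5, -1), (-4, +2, +4), (+0, +2, -2) — a repeating cycle of length 4.
step 11: apply (+5, -1, +1) → u=8, v=3, w=4
step 12: apply (+3, -5, -1) → u=11, v=-2, w=3
step 13: apply (-4, +2, +4) → u=7, v=0, w=7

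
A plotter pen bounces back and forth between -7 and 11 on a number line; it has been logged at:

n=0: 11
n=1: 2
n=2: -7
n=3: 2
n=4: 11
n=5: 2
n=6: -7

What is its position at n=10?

-7

The value travels 9 per step and bounces off the walls at -7 and 11.
  step 7: -7 → 2
  step 8: 2 → 11
  step 9: 11 → 2
  step 10: 2 → -7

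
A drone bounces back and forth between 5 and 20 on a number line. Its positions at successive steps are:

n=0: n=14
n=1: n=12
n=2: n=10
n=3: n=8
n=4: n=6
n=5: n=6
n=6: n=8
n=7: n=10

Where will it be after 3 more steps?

n=16

The value reflects between 5 and 20, moving 2 per step.
  step 8: 10 → 12
  step 9: 12 → 14
  step 10: 14 → 16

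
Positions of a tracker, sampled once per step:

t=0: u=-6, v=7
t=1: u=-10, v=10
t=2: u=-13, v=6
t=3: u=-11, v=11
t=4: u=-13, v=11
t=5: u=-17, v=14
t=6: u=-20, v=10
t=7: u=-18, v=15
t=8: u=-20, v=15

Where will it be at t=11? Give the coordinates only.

u=-25, v=19

Differencing gives (-4, +3), (-3, -4), (+2, +5), (-2, +0), (-4, +3), (-3, -4), (+2, +5), (-2, +0). This is the pattern (-4, +3), (-3, -4), (+2, +5), (-2, +0) repeated.
step 9: apply (-4, +3) → u=-24, v=18
step 10: apply (-3, -4) → u=-27, v=14
step 11: apply (+2, +5) → u=-25, v=19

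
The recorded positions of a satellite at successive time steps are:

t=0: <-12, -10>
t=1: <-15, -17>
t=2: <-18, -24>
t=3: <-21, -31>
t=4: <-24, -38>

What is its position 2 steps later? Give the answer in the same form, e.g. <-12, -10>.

The position changes by <-3, -7> every step.
step 5: <-24, -38> + <-3, -7> → <-27, -45>
step 6: <-27, -45> + <-3, -7> → <-30, -52>

<-30, -52>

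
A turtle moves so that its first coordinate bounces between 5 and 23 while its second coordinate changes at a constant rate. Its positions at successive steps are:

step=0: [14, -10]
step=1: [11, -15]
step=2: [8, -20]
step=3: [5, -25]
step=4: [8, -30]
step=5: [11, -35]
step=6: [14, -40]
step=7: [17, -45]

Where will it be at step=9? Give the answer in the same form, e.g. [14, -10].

[23, -55]

The first coordinate travels 3 per step and bounces off the walls at 5 and 23.
  step 8: 17 → 20
  step 9: 20 → 23
The second coordinate changes by -5 each step: at step 9 it is -55.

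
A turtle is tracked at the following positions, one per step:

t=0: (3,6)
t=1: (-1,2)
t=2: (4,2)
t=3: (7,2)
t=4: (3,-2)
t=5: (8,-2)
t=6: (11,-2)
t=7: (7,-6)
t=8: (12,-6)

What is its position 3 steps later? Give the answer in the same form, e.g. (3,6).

Step-to-step displacements: (-4,-4), (+5,+0), (+3,+0), (-4,-4), (+5,+0), (+3,+0), (-4,-4), (+5,+0) — a repeating cycle of length 3.
step 9: apply (+3,+0) → (15,-6)
step 10: apply (-4,-4) → (11,-10)
step 11: apply (+5,+0) → (16,-10)

(16,-10)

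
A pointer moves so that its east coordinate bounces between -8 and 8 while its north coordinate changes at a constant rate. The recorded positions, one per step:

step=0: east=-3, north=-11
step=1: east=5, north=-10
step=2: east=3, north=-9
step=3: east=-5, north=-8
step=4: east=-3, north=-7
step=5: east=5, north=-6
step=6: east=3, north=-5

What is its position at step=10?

The east coordinate reflects between -8 and 8, moving 8 per step.
  step 7: 3 → -5
  step 8: -5 → -3
  step 9: -3 → 5
  step 10: 5 → 3
The north coordinate changes by +1 each step: at step 10 it is -1.

east=3, north=-1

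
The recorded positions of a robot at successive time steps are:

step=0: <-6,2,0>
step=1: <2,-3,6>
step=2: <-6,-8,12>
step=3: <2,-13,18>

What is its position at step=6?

<-6,-28,36>

First: cycles through -6, 2 every 2 steps. Step 6 lands at position 0 of the cycle → -6.
Second: linear, -5 per step → -28 at step 6.
Third: linear, +6 per step → 36 at step 6.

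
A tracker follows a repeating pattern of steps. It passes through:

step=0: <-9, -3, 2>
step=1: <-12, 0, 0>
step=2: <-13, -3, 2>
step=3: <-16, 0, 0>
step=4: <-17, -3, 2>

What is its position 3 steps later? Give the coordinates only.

<-24, 0, 0>

Step-to-step displacements: <-3, +3, -2>, <-1, -3, +2>, <-3, +3, -2>, <-1, -3, +2> — a repeating cycle of length 2.
step 5: apply <-3, +3, -2> → <-20, 0, 0>
step 6: apply <-1, -3, +2> → <-21, -3, 2>
step 7: apply <-3, +3, -2> → <-24, 0, 0>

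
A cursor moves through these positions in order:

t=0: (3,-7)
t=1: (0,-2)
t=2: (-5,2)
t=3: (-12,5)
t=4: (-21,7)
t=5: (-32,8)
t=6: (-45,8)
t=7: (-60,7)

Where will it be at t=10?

First differences are (-3,+5), (-5,+4), (-7,+3), (-9,+2), (-11,+1), (-13,+0), (-15,-1); their common second difference is (-2,-1) (constant acceleration).
step 8: (-60,7) + (-17,-2) → (-77,5)
step 9: (-77,5) + (-19,-3) → (-96,2)
step 10: (-96,2) + (-21,-4) → (-117,-2)

(-117,-2)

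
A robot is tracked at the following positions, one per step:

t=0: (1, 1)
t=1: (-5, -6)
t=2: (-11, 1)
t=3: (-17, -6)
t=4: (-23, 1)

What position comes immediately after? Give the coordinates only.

(-29, -6)

First: linear, -6 per step → -29 at step 5.
Second: cycles through 1, -6 every 2 steps. Step 5 lands at position 1 of the cycle → -6.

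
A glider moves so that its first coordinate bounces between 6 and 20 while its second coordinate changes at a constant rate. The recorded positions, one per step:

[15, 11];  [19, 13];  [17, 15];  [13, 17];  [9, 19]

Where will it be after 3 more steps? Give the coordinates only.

[15, 25]

The first coordinate reflects between 6 and 20, moving 4 per step.
  step 5: 9 → 7
  step 6: 7 → 11
  step 7: 11 → 15
The second coordinate changes by +2 each step: at step 7 it is 25.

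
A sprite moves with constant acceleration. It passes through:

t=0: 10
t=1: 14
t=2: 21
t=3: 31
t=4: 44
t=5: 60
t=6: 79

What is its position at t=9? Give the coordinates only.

Taking differences between consecutive positions: +4, +7, +10, +13, +16, +19. These grow by +3 each step.
step 7: 79 + 22 → 101
step 8: 101 + 25 → 126
step 9: 126 + 28 → 154

154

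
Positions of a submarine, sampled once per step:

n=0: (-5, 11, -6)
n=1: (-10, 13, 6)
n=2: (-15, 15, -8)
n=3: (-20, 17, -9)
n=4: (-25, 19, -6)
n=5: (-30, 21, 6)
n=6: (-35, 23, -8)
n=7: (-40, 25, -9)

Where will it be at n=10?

First: linear, -5 per step → -55 at step 10.
Second: linear, +2 per step → 31 at step 10.
Third: cycles through -6, 6, -8, -9 every 4 steps. Step 10 lands at position 2 of the cycle → -8.

(-55, 31, -8)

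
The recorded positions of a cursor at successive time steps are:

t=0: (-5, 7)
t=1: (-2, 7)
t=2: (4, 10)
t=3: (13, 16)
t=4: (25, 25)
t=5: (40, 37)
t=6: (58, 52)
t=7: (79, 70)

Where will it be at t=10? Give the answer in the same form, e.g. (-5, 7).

First differences are (+3, +0), (+6, +3), (+9, +6), (+12, +9), (+15, +12), (+18, +15), (+21, +18); their common second difference is (+3, +3) (constant acceleration).
step 8: (79, 70) + (+24, +21) → (103, 91)
step 9: (103, 91) + (+27, +24) → (130, 115)
step 10: (130, 115) + (+30, +27) → (160, 142)

(160, 142)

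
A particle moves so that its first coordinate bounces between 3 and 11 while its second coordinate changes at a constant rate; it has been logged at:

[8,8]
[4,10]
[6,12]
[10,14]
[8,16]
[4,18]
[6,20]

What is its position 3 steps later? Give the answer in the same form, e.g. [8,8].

The first coordinate reflects between 3 and 11, moving 4 per step.
  step 7: 6 → 10
  step 8: 10 → 8
  step 9: 8 → 4
The second coordinate changes by +2 each step: at step 9 it is 26.

[4,26]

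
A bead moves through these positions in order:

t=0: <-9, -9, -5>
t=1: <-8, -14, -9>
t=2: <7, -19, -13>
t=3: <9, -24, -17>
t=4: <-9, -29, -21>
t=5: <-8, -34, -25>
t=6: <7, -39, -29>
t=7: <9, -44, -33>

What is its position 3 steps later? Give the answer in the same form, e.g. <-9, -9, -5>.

The first coordinate repeats the cycle [-9, -8, 7, 9] with period 4; step 10 mod 4 = 2, giving 7.
The second coordinate changes by -5 each step, so at step 10 it is -9 + 10·(-5) = -59.
The third coordinate changes by -4 each step, so at step 10 it is -5 + 10·(-4) = -45.

<7, -59, -45>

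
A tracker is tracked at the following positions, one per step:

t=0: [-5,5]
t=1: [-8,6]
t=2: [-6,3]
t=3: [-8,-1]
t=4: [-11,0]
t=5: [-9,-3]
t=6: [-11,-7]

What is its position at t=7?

The moves between consecutive positions are [-3,+1], [+2,-3], [-2,-4], [-3,+1], [+2,-3], [-2,-4]; they repeat the 3-cycle [[-3,+1], [+2,-3], [-2,-4]].
step 7: apply [-3,+1] → [-14,-6]

[-14,-6]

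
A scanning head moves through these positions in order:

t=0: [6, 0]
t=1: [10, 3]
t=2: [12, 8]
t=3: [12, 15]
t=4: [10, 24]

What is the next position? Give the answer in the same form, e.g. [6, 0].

[6, 35]

Taking differences between consecutive positions: [+4, +3], [+2, +5], [+0, +7], [-2, +9]. These grow by [-2, +2] each step.
step 5: [10, 24] + [-4, +11] → [6, 35]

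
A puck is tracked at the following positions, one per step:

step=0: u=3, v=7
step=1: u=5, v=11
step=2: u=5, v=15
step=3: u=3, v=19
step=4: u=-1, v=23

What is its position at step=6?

Taking differences between consecutive positions: (+2, +4), (+0, +4), (-2, +4), (-4, +4). These grow by (-2, +0) each step.
step 5: u=-1, v=23 + (-6, +4) → u=-7, v=27
step 6: u=-7, v=27 + (-8, +4) → u=-15, v=31

u=-15, v=31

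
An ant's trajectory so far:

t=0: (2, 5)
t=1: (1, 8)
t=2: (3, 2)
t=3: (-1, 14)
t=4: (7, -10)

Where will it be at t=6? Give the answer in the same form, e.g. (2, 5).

The jumps are (-1, +3), (+2, -6), (-4, +12), (+8, -24) — a geometric progression with ratio -2.
step 5: (7, -10) + (-16, +48) → (-9, 38)
step 6: (-9, 38) + (+32, -96) → (23, -58)

(23, -58)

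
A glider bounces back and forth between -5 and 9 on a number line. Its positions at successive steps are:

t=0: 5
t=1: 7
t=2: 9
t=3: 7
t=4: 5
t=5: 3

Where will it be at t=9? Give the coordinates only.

The value travels 2 per step and bounces off the walls at -5 and 9.
  step 6: 3 → 1
  step 7: 1 → -1
  step 8: -1 → -3
  step 9: -3 → -5

-5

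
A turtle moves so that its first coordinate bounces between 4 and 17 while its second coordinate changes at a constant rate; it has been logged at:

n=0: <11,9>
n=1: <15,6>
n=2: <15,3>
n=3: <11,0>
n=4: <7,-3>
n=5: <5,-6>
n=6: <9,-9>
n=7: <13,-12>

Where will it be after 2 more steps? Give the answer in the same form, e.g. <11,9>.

The first coordinate travels 4 per step and bounces off the walls at 4 and 17.
  step 8: 13 → 17
  step 9: 17 → 13
The second coordinate changes by -3 each step: at step 9 it is -18.

<13,-18>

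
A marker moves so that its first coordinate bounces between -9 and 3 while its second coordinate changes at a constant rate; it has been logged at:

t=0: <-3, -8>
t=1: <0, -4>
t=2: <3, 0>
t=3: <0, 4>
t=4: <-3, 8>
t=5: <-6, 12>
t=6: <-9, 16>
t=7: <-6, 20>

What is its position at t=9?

The first coordinate reflects between -9 and 3, moving 3 per step.
  step 8: -6 → -3
  step 9: -3 → 0
The second coordinate changes by +4 each step: at step 9 it is 28.

<0, 28>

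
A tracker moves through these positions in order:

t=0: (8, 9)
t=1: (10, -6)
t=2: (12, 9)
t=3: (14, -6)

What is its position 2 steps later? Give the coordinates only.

(18, -6)

First: linear, +2 per step → 18 at step 5.
Second: cycles through 9, -6 every 2 steps. Step 5 lands at position 1 of the cycle → -6.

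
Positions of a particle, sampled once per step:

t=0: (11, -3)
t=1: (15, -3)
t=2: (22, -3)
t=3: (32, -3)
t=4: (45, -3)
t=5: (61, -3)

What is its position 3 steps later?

(127, -3)

Successive displacements: (+4, +0), (+7, +0), (+10, +0), (+13, +0), (+16, +0) — each changes by (+3, +0).
step 6: (61, -3) + (+19, +0) → (80, -3)
step 7: (80, -3) + (+22, +0) → (102, -3)
step 8: (102, -3) + (+25, +0) → (127, -3)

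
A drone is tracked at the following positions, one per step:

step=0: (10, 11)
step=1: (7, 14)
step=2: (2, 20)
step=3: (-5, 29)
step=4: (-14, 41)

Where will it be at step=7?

Taking differences between consecutive positions: (-3, +3), (-5, +6), (-7, +9), (-9, +12). These grow by (-2, +3) each step.
step 5: (-14, 41) + (-11, +15) → (-25, 56)
step 6: (-25, 56) + (-13, +18) → (-38, 74)
step 7: (-38, 74) + (-15, +21) → (-53, 95)

(-53, 95)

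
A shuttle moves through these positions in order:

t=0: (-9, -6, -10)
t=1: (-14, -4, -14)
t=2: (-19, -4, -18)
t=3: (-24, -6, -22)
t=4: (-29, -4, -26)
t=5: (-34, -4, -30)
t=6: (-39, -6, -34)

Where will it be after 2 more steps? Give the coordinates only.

First: linear, -5 per step → -49 at step 8.
Second: cycles through -6, -4, -4 every 3 steps. Step 8 lands at position 2 of the cycle → -4.
Third: linear, -4 per step → -42 at step 8.

(-49, -4, -42)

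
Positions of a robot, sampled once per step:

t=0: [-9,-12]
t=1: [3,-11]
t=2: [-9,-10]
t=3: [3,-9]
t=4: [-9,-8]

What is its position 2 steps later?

[-9,-6]

First: cycles through -9, 3 every 2 steps. Step 6 lands at position 0 of the cycle → -9.
Second: linear, +1 per step → -6 at step 6.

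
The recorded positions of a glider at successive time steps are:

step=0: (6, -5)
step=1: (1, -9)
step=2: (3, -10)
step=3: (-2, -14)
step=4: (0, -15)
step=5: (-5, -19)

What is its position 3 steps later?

Differencing gives (-5, -4), (+2, -1), (-5, -4), (+2, -1), (-5, -4). This is the pattern (-5, -4), (+2, -1) repeated.
step 6: apply (+2, -1) → (-3, -20)
step 7: apply (-5, -4) → (-8, -24)
step 8: apply (+2, -1) → (-6, -25)

(-6, -25)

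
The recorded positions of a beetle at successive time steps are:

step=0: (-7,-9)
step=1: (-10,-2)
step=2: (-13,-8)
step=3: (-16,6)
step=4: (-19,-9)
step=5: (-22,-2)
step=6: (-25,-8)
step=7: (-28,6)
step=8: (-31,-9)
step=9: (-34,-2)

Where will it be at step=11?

(-40,6)

First: linear, -3 per step → -40 at step 11.
Second: cycles through -9, -2, -8, 6 every 4 steps. Step 11 lands at position 3 of the cycle → 6.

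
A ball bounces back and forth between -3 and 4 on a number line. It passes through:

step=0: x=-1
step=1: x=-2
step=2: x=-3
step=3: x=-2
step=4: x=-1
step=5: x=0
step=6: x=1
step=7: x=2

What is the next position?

x=3

The value reflects between -3 and 4, moving 1 per step.
  step 8: 2 → 3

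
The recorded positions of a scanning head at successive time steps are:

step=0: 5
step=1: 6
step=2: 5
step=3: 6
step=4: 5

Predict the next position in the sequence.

Consecutive displacements +1, -1, +1, -1 scale by a factor of -1 each step.
step 5: 5 + 1 → 6

6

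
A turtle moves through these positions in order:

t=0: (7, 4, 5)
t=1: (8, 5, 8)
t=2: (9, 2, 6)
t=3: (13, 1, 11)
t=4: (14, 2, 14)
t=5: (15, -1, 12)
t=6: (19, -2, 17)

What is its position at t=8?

The moves between consecutive positions are (+1, +1, +3), (+1, -3, -2), (+4, -1, +5), (+1, +1, +3), (+1, -3, -2), (+4, -1, +5); they repeat the 3-cycle [(+1, +1, +3), (+1, -3, -2), (+4, -1, +5)].
step 7: apply (+1, +1, +3) → (20, -1, 20)
step 8: apply (+1, -3, -2) → (21, -4, 18)

(21, -4, 18)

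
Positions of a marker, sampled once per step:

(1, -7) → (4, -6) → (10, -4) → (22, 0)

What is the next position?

Step-to-step displacements: (+3, +1), (+6, +2), (+12, +4); each is 2× the previous.
step 4: (22, 0) + (+24, +8) → (46, 8)

(46, 8)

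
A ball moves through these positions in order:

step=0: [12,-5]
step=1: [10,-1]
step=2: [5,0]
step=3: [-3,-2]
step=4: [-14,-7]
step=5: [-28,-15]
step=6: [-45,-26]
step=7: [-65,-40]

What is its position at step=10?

Taking differences between consecutive positions: [-2,+4], [-5,+1], [-8,-2], [-11,-5], [-14,-8], [-17,-11], [-20,-14]. These grow by [-3,-3] each step.
step 8: [-65,-40] + [-23,-17] → [-88,-57]
step 9: [-88,-57] + [-26,-20] → [-114,-77]
step 10: [-114,-77] + [-29,-23] → [-143,-100]

[-143,-100]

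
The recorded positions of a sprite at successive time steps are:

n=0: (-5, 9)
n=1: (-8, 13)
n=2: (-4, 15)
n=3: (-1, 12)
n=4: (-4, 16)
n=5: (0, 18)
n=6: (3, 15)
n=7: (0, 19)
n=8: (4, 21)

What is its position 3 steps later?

(8, 24)

The moves between consecutive positions are (-3, +4), (+4, +2), (+3, -3), (-3, +4), (+4, +2), (+3, -3), (-3, +4), (+4, +2); they repeat the 3-cycle [(-3, +4), (+4, +2), (+3, -3)].
step 9: apply (+3, -3) → (7, 18)
step 10: apply (-3, +4) → (4, 22)
step 11: apply (+4, +2) → (8, 24)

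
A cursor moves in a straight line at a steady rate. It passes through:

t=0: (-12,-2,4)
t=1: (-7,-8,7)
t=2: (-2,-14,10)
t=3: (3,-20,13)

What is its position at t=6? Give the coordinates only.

(18,-38,22)

Each step adds (+5,-6,+3) to the position.
step 4: (3,-20,13) + (+5,-6,+3) → (8,-26,16)
step 5: (8,-26,16) + (+5,-6,+3) → (13,-32,19)
step 6: (13,-32,19) + (+5,-6,+3) → (18,-38,22)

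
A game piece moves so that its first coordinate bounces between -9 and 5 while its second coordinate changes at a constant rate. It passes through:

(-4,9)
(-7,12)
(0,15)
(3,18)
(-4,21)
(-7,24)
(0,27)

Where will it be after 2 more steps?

The first coordinate reflects between -9 and 5, moving 7 per step.
  step 7: 0 → 3
  step 8: 3 → -4
The second coordinate changes by +3 each step: at step 8 it is 33.

(-4,33)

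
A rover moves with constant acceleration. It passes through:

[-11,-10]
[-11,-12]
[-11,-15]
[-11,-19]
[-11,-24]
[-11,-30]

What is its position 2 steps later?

First differences are [+0,-2], [+0,-3], [+0,-4], [+0,-5], [+0,-6]; their common second difference is [+0,-1] (constant acceleration).
step 6: [-11,-30] + [+0,-7] → [-11,-37]
step 7: [-11,-37] + [+0,-8] → [-11,-45]

[-11,-45]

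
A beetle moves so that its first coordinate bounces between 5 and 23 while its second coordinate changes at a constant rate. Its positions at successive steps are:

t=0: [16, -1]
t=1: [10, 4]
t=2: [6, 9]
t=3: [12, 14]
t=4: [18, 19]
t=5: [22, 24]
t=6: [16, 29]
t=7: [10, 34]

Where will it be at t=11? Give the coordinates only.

The first coordinate reflects between 5 and 23, moving 6 per step.
  step 8: 10 → 6
  step 9: 6 → 12
  step 10: 12 → 18
  step 11: 18 → 22
The second coordinate changes by +5 each step: at step 11 it is 54.

[22, 54]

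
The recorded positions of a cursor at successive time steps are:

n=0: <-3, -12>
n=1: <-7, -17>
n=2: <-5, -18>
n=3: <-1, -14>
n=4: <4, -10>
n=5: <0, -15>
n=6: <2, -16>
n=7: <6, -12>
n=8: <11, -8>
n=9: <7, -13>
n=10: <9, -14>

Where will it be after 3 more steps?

Differencing gives <-4, -5>, <+2, -1>, <+4, +4>, <+5, +4>, <-4, -5>, <+2, -1>, <+4, +4>, <+5, +4>, <-4, -5>, <+2, -1>. This is the pattern <-4, -5>, <+2, -1>, <+4, +4>, <+5, +4> repeated.
step 11: apply <+4, +4> → <13, -10>
step 12: apply <+5, +4> → <18, -6>
step 13: apply <-4, -5> → <14, -11>

<14, -11>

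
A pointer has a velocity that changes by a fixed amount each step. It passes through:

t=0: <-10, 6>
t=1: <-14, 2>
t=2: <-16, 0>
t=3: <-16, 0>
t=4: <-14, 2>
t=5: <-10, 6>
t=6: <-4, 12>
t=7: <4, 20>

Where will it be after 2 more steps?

<26, 42>

Successive displacements: <-4, -4>, <-2, -2>, <+0, +0>, <+2, +2>, <+4, +4>, <+6, +6>, <+8, +8> — each changes by <+2, +2>.
step 8: <4, 20> + <+10, +10> → <14, 30>
step 9: <14, 30> + <+12, +12> → <26, 42>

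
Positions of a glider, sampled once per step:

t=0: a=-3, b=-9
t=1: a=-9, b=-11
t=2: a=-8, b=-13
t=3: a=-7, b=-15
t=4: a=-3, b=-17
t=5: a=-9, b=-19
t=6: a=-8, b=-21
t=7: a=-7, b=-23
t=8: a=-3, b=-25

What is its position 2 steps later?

The a coordinate repeats the cycle [-3, -9, -8, -7] with period 4; step 10 mod 4 = 2, giving -8.
The b coordinate changes by -2 each step, so at step 10 it is -9 + 10·(-2) = -29.

a=-8, b=-29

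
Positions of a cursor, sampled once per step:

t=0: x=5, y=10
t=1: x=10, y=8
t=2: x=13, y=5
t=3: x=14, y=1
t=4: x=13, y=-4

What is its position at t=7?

x=-2, y=-25

Taking differences between consecutive positions: (+5,-2), (+3,-3), (+1,-4), (-1,-5). These grow by (-2,-1) each step.
step 5: x=13, y=-4 + (-3,-6) → x=10, y=-10
step 6: x=10, y=-10 + (-5,-7) → x=5, y=-17
step 7: x=5, y=-17 + (-7,-8) → x=-2, y=-25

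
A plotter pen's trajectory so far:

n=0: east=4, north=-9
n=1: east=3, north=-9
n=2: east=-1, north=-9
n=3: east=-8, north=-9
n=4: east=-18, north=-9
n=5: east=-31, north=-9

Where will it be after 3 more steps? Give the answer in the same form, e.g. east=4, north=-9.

east=-88, north=-9

Successive displacements: (-1, +0), (-4, +0), (-7, +0), (-10, +0), (-13, +0) — each changes by (-3, +0).
step 6: east=-31, north=-9 + (-16, +0) → east=-47, north=-9
step 7: east=-47, north=-9 + (-19, +0) → east=-66, north=-9
step 8: east=-66, north=-9 + (-22, +0) → east=-88, north=-9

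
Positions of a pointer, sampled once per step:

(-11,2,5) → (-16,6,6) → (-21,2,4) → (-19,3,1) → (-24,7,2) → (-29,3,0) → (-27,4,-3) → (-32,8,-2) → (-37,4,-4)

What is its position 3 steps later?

(-45,5,-8)

Differencing gives (-5,+4,+1), (-5,-4,-2), (+2,+1,-3), (-5,+4,+1), (-5,-4,-2), (+2,+1,-3), (-5,+4,+1), (-5,-4,-2). This is the pattern (-5,+4,+1), (-5,-4,-2), (+2,+1,-3) repeated.
step 9: apply (+2,+1,-3) → (-35,5,-7)
step 10: apply (-5,+4,+1) → (-40,9,-6)
step 11: apply (-5,-4,-2) → (-45,5,-8)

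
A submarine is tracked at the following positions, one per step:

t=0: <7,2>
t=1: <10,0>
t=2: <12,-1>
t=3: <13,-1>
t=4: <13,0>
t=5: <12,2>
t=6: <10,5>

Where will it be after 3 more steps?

Taking differences between consecutive positions: <+3,-2>, <+2,-1>, <+1,+0>, <+0,+1>, <-1,+2>, <-2,+3>. These grow by <-1,+1> each step.
step 7: <10,5> + <-3,+4> → <7,9>
step 8: <7,9> + <-4,+5> → <3,14>
step 9: <3,14> + <-5,+6> → <-2,20>

<-2,20>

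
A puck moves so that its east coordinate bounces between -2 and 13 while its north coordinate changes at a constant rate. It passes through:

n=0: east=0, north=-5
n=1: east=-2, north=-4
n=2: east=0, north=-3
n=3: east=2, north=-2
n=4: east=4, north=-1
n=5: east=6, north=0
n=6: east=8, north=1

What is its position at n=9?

east=12, north=4

The east coordinate travels 2 per step and bounces off the walls at -2 and 13.
  step 7: 8 → 10
  step 8: 10 → 12
  step 9: 12 → 12
The north coordinate changes by +1 each step: at step 9 it is 4.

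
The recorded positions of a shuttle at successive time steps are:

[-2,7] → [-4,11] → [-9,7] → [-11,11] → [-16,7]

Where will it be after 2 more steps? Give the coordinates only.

[-23,7]

Step-to-step displacements: [-2,+4], [-5,-4], [-2,+4], [-5,-4] — a repeating cycle of length 2.
step 5: apply [-2,+4] → [-18,11]
step 6: apply [-5,-4] → [-23,7]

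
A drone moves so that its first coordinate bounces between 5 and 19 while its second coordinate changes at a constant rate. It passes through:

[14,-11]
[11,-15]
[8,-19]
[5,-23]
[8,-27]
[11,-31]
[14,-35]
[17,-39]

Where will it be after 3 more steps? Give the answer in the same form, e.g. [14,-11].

[12,-51]

The first coordinate travels 3 per step and bounces off the walls at 5 and 19.
  step 8: 17 → 18
  step 9: 18 → 15
  step 10: 15 → 12
The second coordinate changes by -4 each step: at step 10 it is -51.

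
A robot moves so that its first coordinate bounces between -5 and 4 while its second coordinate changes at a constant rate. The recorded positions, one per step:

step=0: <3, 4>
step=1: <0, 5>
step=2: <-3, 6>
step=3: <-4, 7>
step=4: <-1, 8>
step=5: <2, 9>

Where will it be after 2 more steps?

The first coordinate reflects between -5 and 4, moving 3 per step.
  step 6: 2 → 3
  step 7: 3 → 0
The second coordinate changes by +1 each step: at step 7 it is 11.

<0, 11>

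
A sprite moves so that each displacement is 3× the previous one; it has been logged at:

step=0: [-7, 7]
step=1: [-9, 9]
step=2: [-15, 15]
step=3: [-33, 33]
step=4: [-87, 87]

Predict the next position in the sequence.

[-249, 249]

The jumps are [-2, +2], [-6, +6], [-18, +18], [-54, +54] — a geometric progression with ratio 3.
step 5: [-87, 87] + [-162, +162] → [-249, 249]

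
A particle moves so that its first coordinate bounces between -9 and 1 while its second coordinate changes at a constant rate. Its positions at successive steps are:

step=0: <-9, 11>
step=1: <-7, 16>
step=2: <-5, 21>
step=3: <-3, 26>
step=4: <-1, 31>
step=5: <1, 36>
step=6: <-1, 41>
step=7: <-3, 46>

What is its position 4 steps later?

The first coordinate travels 2 per step and bounces off the walls at -9 and 1.
  step 8: -3 → -5
  step 9: -5 → -7
  step 10: -7 → -9
  step 11: -9 → -7
The second coordinate changes by +5 each step: at step 11 it is 66.

<-7, 66>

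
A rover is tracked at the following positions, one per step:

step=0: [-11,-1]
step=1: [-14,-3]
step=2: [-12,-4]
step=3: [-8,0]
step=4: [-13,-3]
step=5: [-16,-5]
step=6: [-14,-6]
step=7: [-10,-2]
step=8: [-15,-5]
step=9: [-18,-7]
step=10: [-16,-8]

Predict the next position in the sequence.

[-12,-4]

Differencing gives [-3,-2], [+2,-1], [+4,+4], [-5,-3], [-3,-2], [+2,-1], [+4,+4], [-5,-3], [-3,-2], [+2,-1]. This is the pattern [-3,-2], [+2,-1], [+4,+4], [-5,-3] repeated.
step 11: apply [+4,+4] → [-12,-4]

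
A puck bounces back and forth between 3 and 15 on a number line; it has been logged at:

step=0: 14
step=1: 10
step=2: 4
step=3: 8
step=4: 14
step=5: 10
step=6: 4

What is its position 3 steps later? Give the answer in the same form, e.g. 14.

The value travels 6 per step and bounces off the walls at 3 and 15.
  step 7: 4 → 8
  step 8: 8 → 14
  step 9: 14 → 10

10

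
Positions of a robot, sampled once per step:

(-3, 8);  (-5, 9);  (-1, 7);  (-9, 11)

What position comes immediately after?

(7, 3)

Step-to-step displacements: (-2, +1), (+4, -2), (-8, +4); each is -2× the previous.
step 4: (-9, 11) + (+16, -8) → (7, 3)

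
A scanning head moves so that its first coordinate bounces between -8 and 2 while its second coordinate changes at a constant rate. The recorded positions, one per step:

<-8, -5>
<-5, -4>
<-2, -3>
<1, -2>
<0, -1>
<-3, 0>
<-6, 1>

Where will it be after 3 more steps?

The first coordinate reflects between -8 and 2, moving 3 per step.
  step 7: -6 → -7
  step 8: -7 → -4
  step 9: -4 → -1
The second coordinate changes by +1 each step: at step 9 it is 4.

<-1, 4>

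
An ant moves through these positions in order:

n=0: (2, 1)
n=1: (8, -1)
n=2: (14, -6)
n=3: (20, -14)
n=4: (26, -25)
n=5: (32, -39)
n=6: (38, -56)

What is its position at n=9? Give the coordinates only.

(56, -125)

First differences are (+6, -2), (+6, -5), (+6, -8), (+6, -11), (+6, -14), (+6, -17); their common second difference is (+0, -3) (constant acceleration).
step 7: (38, -56) + (+6, -20) → (44, -76)
step 8: (44, -76) + (+6, -23) → (50, -99)
step 9: (50, -99) + (+6, -26) → (56, -125)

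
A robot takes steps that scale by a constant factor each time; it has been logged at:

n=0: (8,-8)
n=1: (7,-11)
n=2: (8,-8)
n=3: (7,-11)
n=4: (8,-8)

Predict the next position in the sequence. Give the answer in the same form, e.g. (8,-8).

Step-to-step displacements: (-1,-3), (+1,+3), (-1,-3), (+1,+3); each is -1× the previous.
step 5: (8,-8) + (-1,-3) → (7,-11)

(7,-11)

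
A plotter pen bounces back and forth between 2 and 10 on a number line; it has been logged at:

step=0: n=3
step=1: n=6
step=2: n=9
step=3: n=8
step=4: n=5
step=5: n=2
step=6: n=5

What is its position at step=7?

n=8

The value reflects between 2 and 10, moving 3 per step.
  step 7: 5 → 8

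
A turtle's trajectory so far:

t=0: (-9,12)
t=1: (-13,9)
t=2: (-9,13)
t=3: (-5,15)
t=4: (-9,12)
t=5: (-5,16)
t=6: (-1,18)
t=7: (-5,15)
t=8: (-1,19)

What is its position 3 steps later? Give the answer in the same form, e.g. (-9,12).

Step-to-step displacements: (-4,-3), (+4,+4), (+4,+2), (-4,-3), (+4,+4), (+4,+2), (-4,-3), (+4,+4) — a repeating cycle of length 3.
step 9: apply (+4,+2) → (3,21)
step 10: apply (-4,-3) → (-1,18)
step 11: apply (+4,+4) → (3,22)

(3,22)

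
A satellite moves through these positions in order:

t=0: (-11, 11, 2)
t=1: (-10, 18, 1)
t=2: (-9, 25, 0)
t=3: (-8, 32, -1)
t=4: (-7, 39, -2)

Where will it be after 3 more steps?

(-4, 60, -5)

The position changes by (+1, +7, -1) every step.
step 5: (-7, 39, -2) + (+1, +7, -1) → (-6, 46, -3)
step 6: (-6, 46, -3) + (+1, +7, -1) → (-5, 53, -4)
step 7: (-5, 53, -4) + (+1, +7, -1) → (-4, 60, -5)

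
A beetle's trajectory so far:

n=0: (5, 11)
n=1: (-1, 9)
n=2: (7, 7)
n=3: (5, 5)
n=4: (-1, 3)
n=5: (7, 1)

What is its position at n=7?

(-1, -3)

First: cycles through 5, -1, 7 every 3 steps. Step 7 lands at position 1 of the cycle → -1.
Second: linear, -2 per step → -3 at step 7.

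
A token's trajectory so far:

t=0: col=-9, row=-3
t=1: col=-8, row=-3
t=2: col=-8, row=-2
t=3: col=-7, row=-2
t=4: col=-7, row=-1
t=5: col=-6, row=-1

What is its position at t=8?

col=-5, row=1

Differencing gives (+1, +0), (+0, +1), (+1, +0), (+0, +1), (+1, +0). This is the pattern (+1, +0), (+0, +1) repeated.
step 6: apply (+0, +1) → col=-6, row=0
step 7: apply (+1, +0) → col=-5, row=0
step 8: apply (+0, +1) → col=-5, row=1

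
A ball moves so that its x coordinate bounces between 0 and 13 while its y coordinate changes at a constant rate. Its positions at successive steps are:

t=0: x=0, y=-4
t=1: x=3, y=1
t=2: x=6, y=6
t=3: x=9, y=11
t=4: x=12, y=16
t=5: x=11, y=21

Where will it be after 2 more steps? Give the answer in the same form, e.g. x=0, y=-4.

x=5, y=31

The x coordinate travels 3 per step and bounces off the walls at 0 and 13.
  step 6: 11 → 8
  step 7: 8 → 5
The y coordinate changes by +5 each step: at step 7 it is 31.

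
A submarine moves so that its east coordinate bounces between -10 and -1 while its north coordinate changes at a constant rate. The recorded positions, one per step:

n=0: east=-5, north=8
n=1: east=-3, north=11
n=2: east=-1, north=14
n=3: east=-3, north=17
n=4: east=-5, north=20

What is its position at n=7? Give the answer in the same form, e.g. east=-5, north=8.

The east coordinate travels 2 per step and bounces off the walls at -10 and -1.
  step 5: -5 → -7
  step 6: -7 → -9
  step 7: -9 → -9
The north coordinate changes by +3 each step: at step 7 it is 29.

east=-9, north=29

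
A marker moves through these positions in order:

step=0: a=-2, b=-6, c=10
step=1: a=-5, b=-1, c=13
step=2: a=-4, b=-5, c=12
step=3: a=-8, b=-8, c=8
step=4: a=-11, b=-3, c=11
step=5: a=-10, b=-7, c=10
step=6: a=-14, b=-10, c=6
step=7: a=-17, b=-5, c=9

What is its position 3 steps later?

Differencing gives (-3,+5,+3), (+1,-4,-1), (-4,-3,-4), (-3,+5,+3), (+1,-4,-1), (-4,-3,-4), (-3,+5,+3). This is the pattern (-3,+5,+3), (+1,-4,-1), (-4,-3,-4) repeated.
step 8: apply (+1,-4,-1) → a=-16, b=-9, c=8
step 9: apply (-4,-3,-4) → a=-20, b=-12, c=4
step 10: apply (-3,+5,+3) → a=-23, b=-7, c=7

a=-23, b=-7, c=7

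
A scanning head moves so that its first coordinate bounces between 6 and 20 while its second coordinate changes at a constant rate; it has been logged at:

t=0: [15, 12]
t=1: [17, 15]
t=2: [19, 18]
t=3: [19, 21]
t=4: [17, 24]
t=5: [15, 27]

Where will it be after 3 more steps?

The first coordinate reflects between 6 and 20, moving 2 per step.
  step 6: 15 → 13
  step 7: 13 → 11
  step 8: 11 → 9
The second coordinate changes by +3 each step: at step 8 it is 36.

[9, 36]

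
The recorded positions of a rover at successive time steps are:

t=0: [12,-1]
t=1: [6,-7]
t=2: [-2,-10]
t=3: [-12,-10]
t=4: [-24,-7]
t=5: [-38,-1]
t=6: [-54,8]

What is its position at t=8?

[-92,35]

First differences are [-6,-6], [-8,-3], [-10,+0], [-12,+3], [-14,+6], [-16,+9]; their common second difference is [-2,+3] (constant acceleration).
step 7: [-54,8] + [-18,+12] → [-72,20]
step 8: [-72,20] + [-20,+15] → [-92,35]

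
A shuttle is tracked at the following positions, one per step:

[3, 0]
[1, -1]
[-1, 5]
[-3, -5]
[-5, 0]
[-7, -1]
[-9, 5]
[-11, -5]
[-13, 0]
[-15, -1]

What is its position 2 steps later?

[-19, -5]

First: linear, -2 per step → -19 at step 11.
Second: cycles through 0, -1, 5, -5 every 4 steps. Step 11 lands at position 3 of the cycle → -5.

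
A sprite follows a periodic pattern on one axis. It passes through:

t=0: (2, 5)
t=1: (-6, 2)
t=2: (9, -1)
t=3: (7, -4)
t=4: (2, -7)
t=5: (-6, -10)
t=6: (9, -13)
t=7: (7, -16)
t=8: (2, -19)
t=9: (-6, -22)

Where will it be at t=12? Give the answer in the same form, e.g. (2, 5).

First: cycles through 2, -6, 9, 7 every 4 steps. Step 12 lands at position 0 of the cycle → 2.
Second: linear, -3 per step → -31 at step 12.

(2, -31)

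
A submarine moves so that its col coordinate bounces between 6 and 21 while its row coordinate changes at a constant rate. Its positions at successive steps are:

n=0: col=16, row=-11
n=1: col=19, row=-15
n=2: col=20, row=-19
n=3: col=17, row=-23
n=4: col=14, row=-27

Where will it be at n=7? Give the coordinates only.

The col coordinate travels 3 per step and bounces off the walls at 6 and 21.
  step 5: 14 → 11
  step 6: 11 → 8
  step 7: 8 → 7
The row coordinate changes by -4 each step: at step 7 it is -39.

col=7, row=-39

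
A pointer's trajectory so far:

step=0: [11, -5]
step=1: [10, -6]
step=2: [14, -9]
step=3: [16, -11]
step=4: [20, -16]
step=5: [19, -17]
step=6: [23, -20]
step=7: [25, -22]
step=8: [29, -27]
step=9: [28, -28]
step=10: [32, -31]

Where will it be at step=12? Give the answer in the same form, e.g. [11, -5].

[38, -38]

The moves between consecutive positions are [-1, -1], [+4, -3], [+2, -2], [+4, -5], [-1, -1], [+4, -3], [+2, -2], [+4, -5], [-1, -1], [+4, -3]; they repeat the 4-cycle [[-1, -1], [+4, -3], [+2, -2], [+4, -5]].
step 11: apply [+2, -2] → [34, -33]
step 12: apply [+4, -5] → [38, -38]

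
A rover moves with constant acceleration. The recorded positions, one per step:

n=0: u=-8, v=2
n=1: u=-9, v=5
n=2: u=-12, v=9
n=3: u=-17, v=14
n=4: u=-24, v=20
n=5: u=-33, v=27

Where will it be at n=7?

Taking differences between consecutive positions: (-1, +3), (-3, +4), (-5, +5), (-7, +6), (-9, +7). These grow by (-2, +1) each step.
step 6: u=-33, v=27 + (-11, +8) → u=-44, v=35
step 7: u=-44, v=35 + (-13, +9) → u=-57, v=44

u=-57, v=44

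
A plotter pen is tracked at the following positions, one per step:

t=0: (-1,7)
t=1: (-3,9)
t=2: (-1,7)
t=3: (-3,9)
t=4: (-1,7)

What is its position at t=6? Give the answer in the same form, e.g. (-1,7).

Step-to-step displacements: (-2,+2), (+2,-2), (-2,+2), (+2,-2); each is -1× the previous.
step 5: (-1,7) + (-2,+2) → (-3,9)
step 6: (-3,9) + (+2,-2) → (-1,7)

(-1,7)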